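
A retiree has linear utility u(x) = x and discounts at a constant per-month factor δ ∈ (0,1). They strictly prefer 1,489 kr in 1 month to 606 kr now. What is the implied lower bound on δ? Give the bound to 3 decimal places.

δ > 0.407

Comparing present values: 606 < δ·1489.
So δ > 606/1489 = 0.40698.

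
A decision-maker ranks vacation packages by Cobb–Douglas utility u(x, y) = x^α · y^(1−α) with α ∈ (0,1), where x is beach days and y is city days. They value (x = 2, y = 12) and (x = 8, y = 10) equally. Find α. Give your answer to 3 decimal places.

Set the two utilities equal: 2^α·12^(1−α) = 8^α·10^(1−α).
Taking logs: α·ln 2 + (1−α)·ln 12 = α·ln 8 + (1−α)·ln 10, i.e. α·-1.386294 = (1−α)·-0.182322.
With A = -1.386294 and B = -0.182322: α·A = (1−α)·B, so α = B/(A+B) = -0.182322/-1.568616 ≈ 0.116.

α ≈ 0.116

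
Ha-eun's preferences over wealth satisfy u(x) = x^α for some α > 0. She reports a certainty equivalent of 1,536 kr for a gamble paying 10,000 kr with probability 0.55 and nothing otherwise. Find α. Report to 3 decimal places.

EU(lottery) = 0.55·10000^α + 0.45·0 = 0.55·10000^α.
Indifference: 1536^α = 0.55·10000^α, so (1536/10000)^α = 0.55.
Take logs: α = ln 0.55 / ln(1536/10000) ≈ 0.31912.

α ≈ 0.319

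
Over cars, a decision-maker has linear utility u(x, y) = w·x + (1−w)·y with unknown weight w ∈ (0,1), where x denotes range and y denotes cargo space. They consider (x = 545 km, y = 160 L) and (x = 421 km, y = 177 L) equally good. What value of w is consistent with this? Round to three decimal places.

w = 0.121

Indifference: w·545 + (1−w)·160 = w·421 + (1−w)·177.
Collecting terms: w·124 = (1−w)·17.
So w/(1−w) = 17/124 = 0.1371, giving w = 17/(124+17) = 0.121.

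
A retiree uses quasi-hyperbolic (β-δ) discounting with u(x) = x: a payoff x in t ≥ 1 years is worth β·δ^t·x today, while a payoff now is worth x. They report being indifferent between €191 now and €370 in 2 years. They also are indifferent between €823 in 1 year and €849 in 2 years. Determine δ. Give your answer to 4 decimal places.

Both payoffs in the second observation are in the future, so β drops out: δ^1·823 = δ^2·849 ⇒ δ = 823/849 = 0.96938.

δ ≈ 0.9694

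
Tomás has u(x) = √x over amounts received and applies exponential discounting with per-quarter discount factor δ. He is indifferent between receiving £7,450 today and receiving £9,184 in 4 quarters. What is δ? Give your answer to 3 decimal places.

δ ≈ 0.974

The payoff in 4 quarters is discounted by δ^4, so u(7450) = δ^4·u(9184) and δ^4 = u(7450)/u(9184).
Since u(x) = √x, δ^4 = √(7450/9184) = 0.90066.
Hence δ = (0.90066)^(1/4) = 0.97418.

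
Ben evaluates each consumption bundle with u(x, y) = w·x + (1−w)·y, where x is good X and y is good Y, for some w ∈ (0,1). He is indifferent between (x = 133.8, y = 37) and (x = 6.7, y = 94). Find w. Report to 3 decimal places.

w = 0.310

Indifference: w·133.8 + (1−w)·37 = w·6.7 + (1−w)·94.
Rearranging, 127.1·w − 57·(1−w) = 0.
Hence w = 57/(127.1+57) = 57/184.1 = 0.310.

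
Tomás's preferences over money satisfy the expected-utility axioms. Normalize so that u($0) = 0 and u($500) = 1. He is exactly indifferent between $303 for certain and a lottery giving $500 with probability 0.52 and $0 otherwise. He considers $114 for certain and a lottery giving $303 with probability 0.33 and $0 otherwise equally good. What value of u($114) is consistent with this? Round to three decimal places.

From the first indifference, u($303) = 0.52·u($500) + 0.48·u($0) = 0.52·1 + 0.48·0 = 0.52.
The second indifference gives u($114) = 0.33·u($303) + 0.67·u($0) = 0.33·0.52 + 0.67·0.00 = 0.1716.

0.172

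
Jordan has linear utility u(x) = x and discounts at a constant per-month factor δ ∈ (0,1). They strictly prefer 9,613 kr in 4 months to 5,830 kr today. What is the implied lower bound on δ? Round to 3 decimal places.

δ > 0.882

Comparing present values: 5830 < δ^4·9613.
Hence δ^4 > 5830/9613 = 0.60647, and x ↦ x^(1/4) is increasing on (0,∞).
δ > (5830/9613)^(1/4) ≈ 0.882.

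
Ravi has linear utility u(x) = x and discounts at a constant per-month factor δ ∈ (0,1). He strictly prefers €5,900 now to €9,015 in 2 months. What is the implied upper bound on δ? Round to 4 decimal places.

δ < 0.8090

The preference means 5900 > δ^2·9015.
So δ^2 < 5900/9015 = 0.65446; taking the square root of both positive sides preserves the inequality.
δ < (5900/9015)^(1/2) ≈ 0.8090.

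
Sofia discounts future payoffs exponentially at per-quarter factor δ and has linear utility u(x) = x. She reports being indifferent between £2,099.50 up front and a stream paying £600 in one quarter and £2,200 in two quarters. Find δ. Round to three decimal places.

Present value of the stream is 600·δ + 2200·δ². Indifference gives 600δ + 2200δ² = 2099.50.
That is, 2200δ² + 600δ − 2099.50 = 0, a quadratic in δ.
δ = (−600 + √(600² + 4·2200·2099.50)) / (2·2200) = (−600 + √18835600.00) / 4400 ≈ 0.850.

δ ≈ 0.850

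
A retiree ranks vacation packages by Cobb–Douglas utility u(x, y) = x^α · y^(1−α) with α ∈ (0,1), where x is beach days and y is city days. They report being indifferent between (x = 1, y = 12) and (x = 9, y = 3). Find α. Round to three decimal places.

α ≈ 0.387

Indifference: 1^α · 12^(1−α) = 9^α · 3^(1−α).
(1/9)^α = (3/12)^(1−α); take logs: α·ln(1/9) = (1−α)·ln(3/12), i.e. α·-2.197225 = (1−α)·-1.386294.
With A = -2.197225 and B = -1.386294: α·A = (1−α)·B, so α = B/(A+B) = -1.386294/-3.583519 ≈ 0.387.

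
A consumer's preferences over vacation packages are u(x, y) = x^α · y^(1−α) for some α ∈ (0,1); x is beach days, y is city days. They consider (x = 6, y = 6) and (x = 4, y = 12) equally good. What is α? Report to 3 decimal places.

Indifference: 6^α · 6^(1−α) = 4^α · 12^(1−α).
(6/4)^α = (12/6)^(1−α); take logs: α·ln(6/4) = (1−α)·ln(12/6), i.e. α·0.405465 = (1−α)·0.693147.
With A = 0.405465 and B = 0.693147: α·A = (1−α)·B, so α = B/(A+B) = 0.693147/1.098612 ≈ 0.631.

α ≈ 0.631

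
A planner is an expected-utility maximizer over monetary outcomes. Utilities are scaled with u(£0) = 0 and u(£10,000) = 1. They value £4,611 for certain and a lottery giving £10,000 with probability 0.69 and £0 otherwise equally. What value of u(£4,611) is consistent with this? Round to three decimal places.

The indifference gives u(£4,611) = 0.69·u(£10,000) + 0.31·u(£0) = 0.69·1 + 0.31·0 = 0.69.

0.690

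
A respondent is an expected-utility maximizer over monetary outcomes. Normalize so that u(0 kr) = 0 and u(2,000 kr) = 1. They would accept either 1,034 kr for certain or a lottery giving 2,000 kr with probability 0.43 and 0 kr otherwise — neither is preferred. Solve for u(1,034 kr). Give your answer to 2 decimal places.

0.43

The indifference gives u(1,034 kr) = 0.43·u(2,000 kr) + 0.57·u(0 kr) = 0.43·1 + 0.57·0 = 0.43.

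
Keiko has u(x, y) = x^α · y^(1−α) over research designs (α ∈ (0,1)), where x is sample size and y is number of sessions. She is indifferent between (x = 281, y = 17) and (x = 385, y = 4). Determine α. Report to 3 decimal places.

Indifference: 281^α · 17^(1−α) = 385^α · 4^(1−α).
Taking logs: α·ln 281 + (1−α)·ln 17 = α·ln 385 + (1−α)·ln 4, i.e. α·-0.314889 = (1−α)·-1.446919.
So α/(1−α) = (-1.446919)/(-0.314889) = 4.595013, and α = 4.595013/5.595013 ≈ 0.821.

α ≈ 0.821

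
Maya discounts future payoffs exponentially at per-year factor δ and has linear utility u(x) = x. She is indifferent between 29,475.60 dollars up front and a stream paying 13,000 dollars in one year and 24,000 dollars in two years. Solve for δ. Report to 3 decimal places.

Equating present values: 29475.60 = 13000δ + 24000δ².
That is, 24000δ² + 13000δ − 29475.60 = 0, a quadratic in δ.
By the quadratic formula (taking the positive root), δ = (−13000 + √2998657600.00) / 48000 ≈ 0.870.

δ ≈ 0.870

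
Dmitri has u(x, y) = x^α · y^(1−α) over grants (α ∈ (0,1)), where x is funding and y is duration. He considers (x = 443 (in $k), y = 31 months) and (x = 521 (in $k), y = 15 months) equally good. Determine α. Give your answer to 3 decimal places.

Indifference: 443^α · 31^(1−α) = 521^α · 15^(1−α).
Taking logs: α·ln 443 + (1−α)·ln 31 = α·ln 521 + (1−α)·ln 15, i.e. α·-0.162180 = (1−α)·-0.725937.
Thus α·(-0.888117) = -0.725937, so α = -0.725937/-0.888117 ≈ 0.817.

α ≈ 0.817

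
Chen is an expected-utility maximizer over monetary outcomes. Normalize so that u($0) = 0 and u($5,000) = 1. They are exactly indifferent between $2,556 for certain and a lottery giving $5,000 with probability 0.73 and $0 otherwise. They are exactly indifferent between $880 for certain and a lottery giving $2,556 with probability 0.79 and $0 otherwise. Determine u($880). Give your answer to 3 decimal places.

0.577

The first gamble pins u($2,556): it must equal 0.73·1 + 0.27·0 = 0.73.
The second indifference gives u($880) = 0.79·u($2,556) + 0.21·u($0) = 0.79·0.73 + 0.21·0.00 = 0.5767.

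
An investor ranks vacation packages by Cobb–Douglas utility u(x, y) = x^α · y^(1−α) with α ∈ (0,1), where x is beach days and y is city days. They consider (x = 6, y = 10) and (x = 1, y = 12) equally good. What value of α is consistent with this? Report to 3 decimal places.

α ≈ 0.092

The Cobb–Douglas utilities coincide, so 6^α·10^(1−α) = 1^α·12^(1−α).
(6/1)^α = (12/10)^(1−α); take logs: α·ln(6/1) = (1−α)·ln(12/10), i.e. α·1.791759 = (1−α)·0.182322.
So α/(1−α) = (0.182322)/(1.791759) = 0.101756, and α = 0.101756/1.101756 ≈ 0.092.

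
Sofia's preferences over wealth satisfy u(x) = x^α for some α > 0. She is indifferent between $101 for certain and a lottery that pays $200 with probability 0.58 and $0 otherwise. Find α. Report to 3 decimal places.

Since u(0) = 0, the lottery's EU is 0.58·200^α.
Indifference: 101^α = 0.58·200^α, so (101/200)^α = 0.58.
α = ln(0.58) / ln(101/200) = -0.544727/-0.683197 ≈ 0.797.

α ≈ 0.797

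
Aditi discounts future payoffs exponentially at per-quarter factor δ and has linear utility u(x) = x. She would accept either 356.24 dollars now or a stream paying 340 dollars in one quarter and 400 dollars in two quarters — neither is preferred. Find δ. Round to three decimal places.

δ ≈ 0.610

Present value of the stream is 340·δ + 400·δ². Indifference gives 340δ + 400δ² = 356.24.
Rearranged: 400δ² + 340δ − 356.24 = 0.
By the quadratic formula (taking the positive root), δ = (−340 + √685584.00) / 800 ≈ 0.610.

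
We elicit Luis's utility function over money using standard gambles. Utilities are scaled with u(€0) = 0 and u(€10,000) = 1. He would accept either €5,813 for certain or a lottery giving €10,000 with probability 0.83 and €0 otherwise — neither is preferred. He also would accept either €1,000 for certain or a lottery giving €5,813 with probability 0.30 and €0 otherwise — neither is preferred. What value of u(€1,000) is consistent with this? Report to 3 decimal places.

From the first indifference, u(€5,813) = 0.83·u(€10,000) + 0.17·u(€0) = 0.83·1 + 0.17·0 = 0.83.
The second indifference gives u(€1,000) = 0.30·u(€5,813) + 0.70·u(€0) = 0.30·0.83 + 0.70·0.00 = 0.2490.

0.249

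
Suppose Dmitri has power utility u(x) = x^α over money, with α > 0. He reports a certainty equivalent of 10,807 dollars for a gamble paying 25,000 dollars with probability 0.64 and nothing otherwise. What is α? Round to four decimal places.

α ≈ 0.5321

Since u(0) = 0, the lottery's EU is 0.64·25000^α.
Indifference: 10807^α = 0.64·25000^α, so (10807/25000)^α = 0.64.
Taking logs: α·ln(10807/25000) = ln(0.64), so α = -0.4462871 / -0.8386818 ≈ 0.5321.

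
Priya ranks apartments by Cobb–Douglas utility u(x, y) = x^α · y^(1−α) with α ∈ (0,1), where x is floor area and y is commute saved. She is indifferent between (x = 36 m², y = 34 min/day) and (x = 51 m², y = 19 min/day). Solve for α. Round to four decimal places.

α ≈ 0.6256

The Cobb–Douglas utilities coincide, so 36^α·34^(1−α) = 51^α·19^(1−α).
(36/51)^α = (19/34)^(1−α); take logs: α·ln(36/51) = (1−α)·ln(19/34), i.e. α·-0.3483067 = (1−α)·-0.5819215.
Thus α·(-0.9302282) = -0.5819215, so α = -0.5819215/-0.9302282 ≈ 0.6256.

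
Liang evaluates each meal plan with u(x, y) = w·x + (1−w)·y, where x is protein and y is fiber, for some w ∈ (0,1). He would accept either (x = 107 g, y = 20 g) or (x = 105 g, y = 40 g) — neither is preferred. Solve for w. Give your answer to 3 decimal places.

w = 0.909

Indifference: w·107 + (1−w)·20 = w·105 + (1−w)·40.
Collecting terms: w·2 = (1−w)·20.
The marginal rate of substitution is 20/2, so w = 20/(2+20) = 0.909.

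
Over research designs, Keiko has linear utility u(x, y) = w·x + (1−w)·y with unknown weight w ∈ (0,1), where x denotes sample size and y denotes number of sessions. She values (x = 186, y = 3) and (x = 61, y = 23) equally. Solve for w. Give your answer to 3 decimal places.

Indifference: w·186 + (1−w)·3 = w·61 + (1−w)·23.
w·(186−61) = (1−w)·(23−3), i.e. w·125 = (1−w)·20.
The marginal rate of substitution is 20/125, so w = 20/(125+20) = 0.138.

w = 0.138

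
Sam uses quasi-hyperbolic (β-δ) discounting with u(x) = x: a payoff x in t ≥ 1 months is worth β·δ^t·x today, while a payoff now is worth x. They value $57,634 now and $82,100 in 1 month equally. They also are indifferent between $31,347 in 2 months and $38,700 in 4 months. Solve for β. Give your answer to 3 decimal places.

β ≈ 0.780

From the later pair, β·δ^2·31347 = β·δ^4·38700; dividing through, δ^2 = 31347/38700 = 0.81000, so δ = 0.90000.
Now use the now-vs-future pair: 57634 = β·δ·82100 gives β = 57634/(0.90000·82100) ≈ 0.780.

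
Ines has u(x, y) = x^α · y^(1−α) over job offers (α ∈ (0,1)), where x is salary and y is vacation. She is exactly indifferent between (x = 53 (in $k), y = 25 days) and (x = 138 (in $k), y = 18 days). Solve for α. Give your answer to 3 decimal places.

Indifference: 53^α · 25^(1−α) = 138^α · 18^(1−α).
(53/138)^α = (18/25)^(1−α); take logs: α·ln(53/138) = (1−α)·ln(18/25), i.e. α·-0.956962 = (1−α)·-0.328504.
So α/(1−α) = (-0.328504)/(-0.956962) = 0.343278, and α = 0.343278/1.343278 ≈ 0.256.

α ≈ 0.256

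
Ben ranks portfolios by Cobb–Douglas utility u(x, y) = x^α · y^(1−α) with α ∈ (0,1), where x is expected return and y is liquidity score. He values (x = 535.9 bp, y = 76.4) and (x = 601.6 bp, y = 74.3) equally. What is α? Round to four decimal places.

α ≈ 0.1942

The Cobb–Douglas utilities coincide, so 535.9^α·76.4^(1−α) = 601.6^α·74.3^(1−α).
(535.9/601.6)^α = (74.3/76.4)^(1−α); take logs: α·ln(535.9/601.6) = (1−α)·ln(74.3/76.4), i.e. α·-0.1156452 = (1−α)·-0.0278717.
With A = -0.1156452 and B = -0.0278717: α·A = (1−α)·B, so α = B/(A+B) = -0.0278717/-0.1435169 ≈ 0.1942.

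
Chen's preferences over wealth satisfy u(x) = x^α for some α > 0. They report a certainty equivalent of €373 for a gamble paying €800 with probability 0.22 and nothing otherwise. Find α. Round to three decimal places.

The lottery's expected utility is 0.22·u(800) + 0.78·u(0) = 0.22·800^α (since u(0) = 0 for α > 0).
Indifference: 373^α = 0.22·800^α, so (373/800)^α = 0.22.
Taking logs: α·ln(373/800) = ln(0.22), so α = -1.514128 / -0.763033 ≈ 1.984.

α ≈ 1.984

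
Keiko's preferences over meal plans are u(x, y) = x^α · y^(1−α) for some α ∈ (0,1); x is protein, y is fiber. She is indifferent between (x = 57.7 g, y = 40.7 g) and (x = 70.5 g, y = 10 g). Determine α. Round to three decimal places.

Set the two utilities equal: 57.7^α·40.7^(1−α) = 70.5^α·10^(1−α).
Rearrange to (57.7/70.5)^α = (10/40.7)^(1−α) and take logs: α·-0.200356 = (1−α)·-1.403643.
With A = -0.200356 and B = -1.403643: α·A = (1−α)·B, so α = B/(A+B) = -1.403643/-1.603999 ≈ 0.875.

α ≈ 0.875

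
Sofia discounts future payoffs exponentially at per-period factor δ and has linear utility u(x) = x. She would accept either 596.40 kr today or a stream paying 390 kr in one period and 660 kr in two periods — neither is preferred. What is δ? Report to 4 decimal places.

δ ≈ 0.7000

The stream is worth 390δ + 660δ² today, so 390δ + 660δ² = 596.40.
Rearranged: 660δ² + 390δ − 596.40 = 0.
δ = (−390 + √(390² + 4·660·596.40)) / (2·660) = (−390 + √1726596.00) / 1320 ≈ 0.7000.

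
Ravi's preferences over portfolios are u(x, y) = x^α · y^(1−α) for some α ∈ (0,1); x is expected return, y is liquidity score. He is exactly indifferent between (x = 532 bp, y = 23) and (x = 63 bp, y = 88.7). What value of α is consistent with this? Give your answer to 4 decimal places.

α ≈ 0.3875

The Cobb–Douglas utilities coincide, so 532^α·23^(1−α) = 63^α·88.7^(1−α).
(532/63)^α = (88.7/23)^(1−α); take logs: α·ln(532/63) = (1−α)·ln(88.7/23), i.e. α·2.1335088 = (1−α)·1.3497657.
Thus α·(3.4832745) = 1.3497657, so α = 1.3497657/3.4832745 ≈ 0.3875.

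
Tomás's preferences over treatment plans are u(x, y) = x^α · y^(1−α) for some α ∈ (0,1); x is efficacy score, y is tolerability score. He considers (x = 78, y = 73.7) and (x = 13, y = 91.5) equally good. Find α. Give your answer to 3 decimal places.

α ≈ 0.108

Set the two utilities equal: 78^α·73.7^(1−α) = 13^α·91.5^(1−α).
Rearrange to (78/13)^α = (91.5/73.7)^(1−α) and take logs: α·1.791759 = (1−α)·0.216336.
With A = 1.791759 and B = 0.216336: α·A = (1−α)·B, so α = B/(A+B) = 0.216336/2.008095 ≈ 0.108.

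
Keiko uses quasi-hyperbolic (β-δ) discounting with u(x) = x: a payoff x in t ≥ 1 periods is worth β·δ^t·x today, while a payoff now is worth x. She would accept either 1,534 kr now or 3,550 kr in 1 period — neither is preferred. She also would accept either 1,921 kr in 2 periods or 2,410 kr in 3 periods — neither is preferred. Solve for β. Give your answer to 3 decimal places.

Both payoffs in the second observation are in the future, so β drops out: δ^2·1921 = δ^3·2410 ⇒ δ = 1921/2410 = 0.79710.
Substituting δ into 1534 = β·δ·3550: β = 1534/(2829.689) ≈ 0.542.

β ≈ 0.542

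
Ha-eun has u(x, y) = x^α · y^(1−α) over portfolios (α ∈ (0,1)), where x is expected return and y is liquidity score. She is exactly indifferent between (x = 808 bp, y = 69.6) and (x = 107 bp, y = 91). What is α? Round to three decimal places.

α ≈ 0.117

Set the two utilities equal: 808^α·69.6^(1−α) = 107^α·91^(1−α).
(808/107)^α = (91/69.6)^(1−α); take logs: α·ln(808/107) = (1−α)·ln(91/69.6), i.e. α·2.021733 = (1−α)·0.268095.
With A = 2.021733 and B = 0.268095: α·A = (1−α)·B, so α = B/(A+B) = 0.268095/2.289828 ≈ 0.117.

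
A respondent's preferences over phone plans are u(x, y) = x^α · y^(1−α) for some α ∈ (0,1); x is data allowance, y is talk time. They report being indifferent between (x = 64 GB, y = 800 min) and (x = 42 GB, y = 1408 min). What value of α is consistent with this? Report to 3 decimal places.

α ≈ 0.573

Set the two utilities equal: 64^α·800^(1−α) = 42^α·1408^(1−α).
Rearrange to (64/42)^α = (1408/800)^(1−α) and take logs: α·0.421213 = (1−α)·0.565314.
Thus α·(0.986527) = 0.565314, so α = 0.565314/0.986527 ≈ 0.573.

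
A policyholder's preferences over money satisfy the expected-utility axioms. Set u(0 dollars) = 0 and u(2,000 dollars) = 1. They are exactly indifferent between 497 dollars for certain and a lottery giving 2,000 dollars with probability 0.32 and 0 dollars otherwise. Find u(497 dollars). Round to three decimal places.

0.320

The indifference gives u(497 dollars) = 0.32·u(2,000 dollars) + 0.68·u(0 dollars) = 0.32·1 + 0.68·0 = 0.32.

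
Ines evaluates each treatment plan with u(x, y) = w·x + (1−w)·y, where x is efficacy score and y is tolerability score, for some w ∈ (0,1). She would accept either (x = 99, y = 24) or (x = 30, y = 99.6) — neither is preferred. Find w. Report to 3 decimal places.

w = 0.523

Equating utilities: w·99 + (1−w)·24 = w·30 + (1−w)·99.6.
Rearranging, 69·w − 75.6·(1−w) = 0.
So w/(1−w) = 75.6/69 = 1.0957, giving w = 75.6/(69+75.6) = 0.523.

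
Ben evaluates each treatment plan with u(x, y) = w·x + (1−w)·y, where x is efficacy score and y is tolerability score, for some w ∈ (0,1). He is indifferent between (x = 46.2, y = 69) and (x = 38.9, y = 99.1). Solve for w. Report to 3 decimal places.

Indifference: w·46.2 + (1−w)·69 = w·38.9 + (1−w)·99.1.
w·(46.2−38.9) = (1−w)·(99.1−69), i.e. w·7.3 = (1−w)·30.1.
Hence w = 30.1/(7.3+30.1) = 30.1/37.4 = 0.805.

w = 0.805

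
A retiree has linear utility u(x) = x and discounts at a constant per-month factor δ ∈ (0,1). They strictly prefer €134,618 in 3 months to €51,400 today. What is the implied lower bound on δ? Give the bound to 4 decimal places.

δ > 0.7255

Comparing present values: 51400 < δ^3·134618.
So δ^3 > 51400/134618 = 0.38182; taking the cube root of both positive sides preserves the inequality.
δ > (51400/134618)^(1/3) ≈ 0.7255.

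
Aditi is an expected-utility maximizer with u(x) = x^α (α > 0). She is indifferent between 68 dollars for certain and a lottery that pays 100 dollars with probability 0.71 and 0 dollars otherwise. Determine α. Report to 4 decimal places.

The lottery's expected utility is 0.71·u(100) + 0.29·u(0) = 0.71·100^α (since u(0) = 0 for α > 0).
Indifference: 68^α = 0.71·100^α, so (68/100)^α = 0.71.
Taking logs: α·ln(68/100) = ln(0.71), so α = -0.3424903 / -0.3856625 ≈ 0.8881.

α ≈ 0.8881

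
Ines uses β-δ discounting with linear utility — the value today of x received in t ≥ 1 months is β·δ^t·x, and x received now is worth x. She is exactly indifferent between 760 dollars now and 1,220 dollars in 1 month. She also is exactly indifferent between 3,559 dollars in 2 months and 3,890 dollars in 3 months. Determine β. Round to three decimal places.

Both payoffs in the second observation are in the future, so β drops out: δ^2·3559 = δ^3·3890 ⇒ δ = 3559/3890 = 0.91491.
The first indifference: 760 = β·δ·1220, so β = 760/(δ·1220) = 760/(0.91491·1220) ≈ 0.681.

β ≈ 0.681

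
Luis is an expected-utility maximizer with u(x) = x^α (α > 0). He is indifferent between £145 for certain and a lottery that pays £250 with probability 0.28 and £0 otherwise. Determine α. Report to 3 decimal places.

The lottery's expected utility is 0.28·u(250) + 0.72·u(0) = 0.28·250^α (since u(0) = 0 for α > 0).
Equating: 145^α = 0.28·250^α, i.e. 0.5800^α = 0.28.
Taking logs: α·ln(145/250) = ln(0.28), so α = -1.272966 / -0.544727 ≈ 2.337.

α ≈ 2.337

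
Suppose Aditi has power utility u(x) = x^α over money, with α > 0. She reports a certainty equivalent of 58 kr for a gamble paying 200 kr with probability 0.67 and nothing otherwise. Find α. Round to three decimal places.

Since u(0) = 0, the lottery's EU is 0.67·200^α.
Indifference: 58^α = 0.67·200^α, so (58/200)^α = 0.67.
Taking logs: α·ln(58/200) = ln(0.67), so α = -0.400478 / -1.237874 ≈ 0.324.

α ≈ 0.324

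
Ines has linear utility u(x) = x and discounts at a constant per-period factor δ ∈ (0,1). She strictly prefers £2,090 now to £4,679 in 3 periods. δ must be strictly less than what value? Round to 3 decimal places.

δ < 0.764

The preference means 2090 > δ^3·4679.
Dividing by 4679: δ^3 < 0.44668. Both sides are positive, so the cube root keeps the direction.
δ < 0.44668^(1/3) = 0.764.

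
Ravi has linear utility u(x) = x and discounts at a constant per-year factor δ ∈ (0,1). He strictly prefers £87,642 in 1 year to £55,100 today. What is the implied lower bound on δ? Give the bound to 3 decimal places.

δ > 0.629

Under u(x) = x this choice says 55100 < δ·87642.
So δ > 55100/87642 = 0.62869.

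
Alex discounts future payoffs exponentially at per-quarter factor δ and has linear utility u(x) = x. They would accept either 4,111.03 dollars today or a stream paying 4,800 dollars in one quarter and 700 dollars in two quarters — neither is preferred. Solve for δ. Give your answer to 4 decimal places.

Equating present values: 4111.03 = 4800δ + 700δ².
Rearranged: 700δ² + 4800δ − 4111.03 = 0.
By the quadratic formula (taking the positive root), δ = (−4800 + √34550884.00) / 1400 ≈ 0.7700.

δ ≈ 0.7700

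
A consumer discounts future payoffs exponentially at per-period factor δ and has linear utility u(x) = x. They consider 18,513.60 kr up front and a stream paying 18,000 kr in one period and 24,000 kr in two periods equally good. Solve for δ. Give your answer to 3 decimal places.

δ ≈ 0.580

The stream is worth 18000δ + 24000δ² today, so 18000δ + 24000δ² = 18513.60.
Rearranged: 24000δ² + 18000δ − 18513.60 = 0.
δ = (−18000 + √(18000² + 4·24000·18513.60)) / (2·24000) = (−18000 + √2101305600.00) / 48000 ≈ 0.580.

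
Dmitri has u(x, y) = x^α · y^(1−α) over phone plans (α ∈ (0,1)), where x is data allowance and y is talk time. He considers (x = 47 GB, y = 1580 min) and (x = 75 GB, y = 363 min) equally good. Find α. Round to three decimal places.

α ≈ 0.759

Indifference: 47^α · 1580^(1−α) = 75^α · 363^(1−α).
Rearrange to (47/75)^α = (363/1580)^(1−α) and take logs: α·-0.467341 = (1−α)·-1.470777.
So α/(1−α) = (-1.470777)/(-0.467341) = 3.147117, and α = 3.147117/4.147117 ≈ 0.759.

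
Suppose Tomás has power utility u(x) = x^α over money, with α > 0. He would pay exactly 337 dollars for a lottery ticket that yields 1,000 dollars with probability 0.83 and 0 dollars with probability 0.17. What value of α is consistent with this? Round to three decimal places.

Since u(0) = 0, the lottery's EU is 0.83·1000^α.
Indifference: 337^α = 0.83·1000^α, so (337/1000)^α = 0.83.
Take logs: α = ln 0.83 / ln(337/1000) ≈ 0.17131.

α ≈ 0.171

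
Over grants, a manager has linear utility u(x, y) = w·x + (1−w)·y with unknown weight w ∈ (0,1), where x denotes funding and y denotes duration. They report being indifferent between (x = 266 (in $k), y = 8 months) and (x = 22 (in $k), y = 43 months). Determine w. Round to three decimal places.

w = 0.125

Indifference: w·266 + (1−w)·8 = w·22 + (1−w)·43.
Rearranging, 244·w − 35·(1−w) = 0.
So w/(1−w) = 35/244 = 0.1434, giving w = 35/(244+35) = 0.125.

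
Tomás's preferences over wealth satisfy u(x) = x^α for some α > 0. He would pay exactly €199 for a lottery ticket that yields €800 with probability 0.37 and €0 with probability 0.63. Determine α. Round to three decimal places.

α ≈ 0.715

The lottery's expected utility is 0.37·u(800) + 0.63·u(0) = 0.37·800^α (since u(0) = 0 for α > 0).
Equating: 199^α = 0.37·800^α, i.e. 0.2487^α = 0.37.
Taking logs: α·ln(199/800) = ln(0.37), so α = -0.994252 / -1.391307 ≈ 0.715.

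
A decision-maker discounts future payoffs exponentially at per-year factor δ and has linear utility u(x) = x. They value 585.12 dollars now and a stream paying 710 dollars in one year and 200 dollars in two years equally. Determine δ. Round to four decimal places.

The stream is worth 710δ + 200δ² today, so 710δ + 200δ² = 585.12.
Rearranged: 200δ² + 710δ − 585.12 = 0.
By the quadratic formula (taking the positive root), δ = (−710 + √972196.00) / 400 ≈ 0.6900.

δ ≈ 0.6900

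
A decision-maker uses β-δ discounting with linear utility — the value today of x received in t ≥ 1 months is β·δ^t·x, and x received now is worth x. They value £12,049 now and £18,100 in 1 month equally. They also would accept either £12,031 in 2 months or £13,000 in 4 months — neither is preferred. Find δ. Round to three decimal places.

δ ≈ 0.962

The second indifference involves only future payoffs, so β cancels: β·δ^2·12031 = β·δ^4·13000, giving δ^2 = 12031/13000 = 0.92546, so δ = 0.96201.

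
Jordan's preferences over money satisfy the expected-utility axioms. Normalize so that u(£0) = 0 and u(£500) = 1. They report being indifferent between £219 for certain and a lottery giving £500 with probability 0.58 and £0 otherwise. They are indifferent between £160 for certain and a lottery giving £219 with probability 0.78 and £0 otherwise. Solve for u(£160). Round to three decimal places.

0.452

The first gamble pins u(£219): it must equal 0.58·1 + 0.42·0 = 0.58.
Chaining: u(£160) = 0.78·0.58 + 0.22·0.00 = 0.4524.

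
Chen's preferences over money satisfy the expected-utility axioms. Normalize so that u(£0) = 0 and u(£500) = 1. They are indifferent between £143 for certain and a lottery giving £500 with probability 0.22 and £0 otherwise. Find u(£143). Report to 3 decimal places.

u(£143) equals the lottery's expected utility: 0.22·1 + 0.78·0 = 0.22.

0.220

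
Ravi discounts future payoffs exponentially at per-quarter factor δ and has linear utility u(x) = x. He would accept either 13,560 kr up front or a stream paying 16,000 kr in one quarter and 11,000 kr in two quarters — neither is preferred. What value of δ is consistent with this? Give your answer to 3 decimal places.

The stream is worth 16000δ + 11000δ² today, so 16000δ + 11000δ² = 13560.
So 11000δ² + 16000δ − 13560 = 0.
δ = (−16000 + √(16000² + 4·11000·13560)) / (2·11000) = (−16000 + √852640000.00) / 22000 ≈ 0.600.

δ ≈ 0.600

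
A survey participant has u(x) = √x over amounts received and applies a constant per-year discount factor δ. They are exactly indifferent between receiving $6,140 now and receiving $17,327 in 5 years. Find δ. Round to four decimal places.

The payoff in 5 years is discounted by δ^5, so u(6140) = δ^5·u(17327) and δ^5 = u(6140)/u(17327).
Since u(x) = √x, δ^5 = √(6140/17327) = 0.59528.
So δ = 0.59528^(1/5) ≈ 0.9015.

δ ≈ 0.9015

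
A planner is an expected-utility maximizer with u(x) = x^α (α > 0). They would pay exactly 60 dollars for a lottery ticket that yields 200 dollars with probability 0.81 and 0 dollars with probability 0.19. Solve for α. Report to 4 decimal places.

α ≈ 0.1750

EU(lottery) = 0.81·200^α + 0.19·0 = 0.81·200^α.
Equating: 60^α = 0.81·200^α, i.e. 0.3000^α = 0.81.
α = ln(0.81) / ln(60/200) = -0.2107210/-1.2039728 ≈ 0.1750.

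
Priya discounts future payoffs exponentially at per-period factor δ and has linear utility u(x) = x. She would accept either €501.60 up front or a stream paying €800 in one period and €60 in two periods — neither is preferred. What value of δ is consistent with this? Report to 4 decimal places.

δ ≈ 0.6000

Present value of the stream is 800·δ + 60·δ². Indifference gives 800δ + 60δ² = 501.60.
That is, 60δ² + 800δ − 501.60 = 0, a quadratic in δ.
δ = (−800 + √(800² + 4·60·501.60)) / (2·60) = (−800 + √760384.00) / 120 ≈ 0.6000.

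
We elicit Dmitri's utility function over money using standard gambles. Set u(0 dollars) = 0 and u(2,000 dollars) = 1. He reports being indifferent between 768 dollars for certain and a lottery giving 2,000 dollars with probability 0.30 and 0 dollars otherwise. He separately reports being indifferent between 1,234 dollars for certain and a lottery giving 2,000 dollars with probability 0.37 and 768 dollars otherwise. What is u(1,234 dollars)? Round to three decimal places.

0.559

From the first indifference, u(768 dollars) = 0.30·u(2,000 dollars) + 0.70·u(0 dollars) = 0.30·1 + 0.70·0 = 0.30.
The second indifference gives u(1,234 dollars) = 0.37·u(2,000 dollars) + 0.63·u(768 dollars) = 0.37·1.00 + 0.63·0.30 = 0.5590.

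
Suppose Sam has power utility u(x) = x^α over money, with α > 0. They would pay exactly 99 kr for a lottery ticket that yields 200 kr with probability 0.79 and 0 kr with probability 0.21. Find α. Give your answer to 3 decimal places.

EU(lottery) = 0.79·200^α + 0.21·0 = 0.79·200^α.
Indifference: 99^α = 0.79·200^α, so (99/200)^α = 0.79.
Taking logs: α·ln(99/200) = ln(0.79), so α = -0.235722 / -0.703198 ≈ 0.335.

α ≈ 0.335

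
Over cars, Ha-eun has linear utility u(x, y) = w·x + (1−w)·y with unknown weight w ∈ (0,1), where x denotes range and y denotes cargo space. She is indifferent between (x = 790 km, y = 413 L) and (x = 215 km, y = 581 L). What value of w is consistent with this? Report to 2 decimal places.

Equating utilities: w·790 + (1−w)·413 = w·215 + (1−w)·581.
Rearranging, 575·w − 168·(1−w) = 0.
So w/(1−w) = 168/575 = 0.2922, giving w = 168/(575+168) = 0.23.

w = 0.23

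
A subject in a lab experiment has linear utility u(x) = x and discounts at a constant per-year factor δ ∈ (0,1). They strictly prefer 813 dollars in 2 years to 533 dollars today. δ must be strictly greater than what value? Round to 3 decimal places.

δ > 0.810

The preference means 533 < δ^2·813.
Dividing by 813: δ^2 > 0.65560. Both sides are positive, so the square root keeps the direction.
δ > (533/813)^(1/2) ≈ 0.810.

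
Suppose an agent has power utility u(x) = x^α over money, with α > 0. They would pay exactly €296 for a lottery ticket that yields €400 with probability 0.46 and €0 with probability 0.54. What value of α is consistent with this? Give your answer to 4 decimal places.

α ≈ 2.5789

EU(lottery) = 0.46·400^α + 0.54·0 = 0.46·400^α.
Setting u(296) equal to that: 296^α = 0.46·400^α ⇒ (296/400)^α = 0.46.
Take logs: α = ln 0.46 / ln(296/400) ≈ 2.578929.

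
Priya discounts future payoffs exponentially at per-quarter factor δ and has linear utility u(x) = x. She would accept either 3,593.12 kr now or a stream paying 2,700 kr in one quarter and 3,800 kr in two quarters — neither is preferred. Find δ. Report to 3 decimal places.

δ ≈ 0.680

The stream is worth 2700δ + 3800δ² today, so 2700δ + 3800δ² = 3593.12.
So 3800δ² + 2700δ − 3593.12 = 0.
δ = (−2700 + √(2700² + 4·3800·3593.12)) / (2·3800) = (−2700 + √61905424.00) / 7600 ≈ 0.680.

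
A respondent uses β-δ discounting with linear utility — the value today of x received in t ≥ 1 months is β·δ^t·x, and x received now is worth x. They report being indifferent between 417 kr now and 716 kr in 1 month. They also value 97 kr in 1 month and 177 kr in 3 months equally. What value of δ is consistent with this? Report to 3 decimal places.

From the later pair, β·δ^1·97 = β·δ^3·177; dividing through, δ^2 = 97/177 = 0.54802, so δ = 0.74029.

δ ≈ 0.740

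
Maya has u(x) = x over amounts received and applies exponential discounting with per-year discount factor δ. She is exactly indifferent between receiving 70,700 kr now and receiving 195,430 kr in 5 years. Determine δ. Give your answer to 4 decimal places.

Equating discounted utilities: u(70700) = δ^5·u(195430) ⇒ δ^5 = u(70700)/u(195430).
With u(x) = x: δ^5 = 70700/195430 = 0.36177.
Hence δ = (0.36177)^(1/5) = 0.815992.

δ ≈ 0.8160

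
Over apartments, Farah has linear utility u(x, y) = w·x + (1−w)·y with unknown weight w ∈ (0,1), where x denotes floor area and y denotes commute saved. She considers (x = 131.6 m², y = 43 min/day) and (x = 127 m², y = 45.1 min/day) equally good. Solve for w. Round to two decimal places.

Equating utilities: w·131.6 + (1−w)·43 = w·127 + (1−w)·45.1.
Rearranging, 4.6·w − 2.1·(1−w) = 0.
Hence w = 2.1/(4.6+2.1) = 2.1/6.7 = 0.31.

w = 0.31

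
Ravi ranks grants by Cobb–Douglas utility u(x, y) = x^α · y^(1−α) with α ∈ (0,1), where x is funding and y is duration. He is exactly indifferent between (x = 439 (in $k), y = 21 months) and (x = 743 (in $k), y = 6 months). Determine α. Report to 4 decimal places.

α ≈ 0.7042

The Cobb–Douglas utilities coincide, so 439^α·21^(1−α) = 743^α·6^(1−α).
Taking logs: α·ln 439 + (1−α)·ln 21 = α·ln 743 + (1−α)·ln 6, i.e. α·-0.5261966 = (1−α)·-1.2527630.
With A = -0.5261966 and B = -1.2527630: α·A = (1−α)·B, so α = B/(A+B) = -1.2527630/-1.7789596 ≈ 0.7042.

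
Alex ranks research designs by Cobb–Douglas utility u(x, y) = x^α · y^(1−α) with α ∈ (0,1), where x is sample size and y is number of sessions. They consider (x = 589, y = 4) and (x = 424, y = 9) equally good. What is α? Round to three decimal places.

α ≈ 0.712

Indifference: 589^α · 4^(1−α) = 424^α · 9^(1−α).
Rearrange to (589/424)^α = (9/4)^(1−α) and take logs: α·0.328693 = (1−α)·0.810930.
So α/(1−α) = (0.810930)/(0.328693) = 2.467135, and α = 2.467135/3.467135 ≈ 0.712.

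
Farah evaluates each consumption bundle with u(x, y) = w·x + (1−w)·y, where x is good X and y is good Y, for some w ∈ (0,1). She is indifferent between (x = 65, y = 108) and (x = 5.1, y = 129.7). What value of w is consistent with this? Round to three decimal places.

w = 0.266

u(65,108) = u(5.1,129.7) means w·65 + (1−w)·108 = w·5.1 + (1−w)·129.7.
Rearranging, 59.9·w − 21.7·(1−w) = 0.
The marginal rate of substitution is 21.7/59.9, so w = 21.7/(59.9+21.7) = 0.266.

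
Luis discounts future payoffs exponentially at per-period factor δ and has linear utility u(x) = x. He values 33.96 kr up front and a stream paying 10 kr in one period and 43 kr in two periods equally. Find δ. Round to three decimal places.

Present value of the stream is 10·δ + 43·δ². Indifference gives 10δ + 43δ² = 33.96.
That is, 43δ² + 10δ − 33.96 = 0, a quadratic in δ.
δ = (−10 + √(10² + 4·43·33.96)) / (2·43) = (−10 + √5941.12) / 86 ≈ 0.780.

δ ≈ 0.780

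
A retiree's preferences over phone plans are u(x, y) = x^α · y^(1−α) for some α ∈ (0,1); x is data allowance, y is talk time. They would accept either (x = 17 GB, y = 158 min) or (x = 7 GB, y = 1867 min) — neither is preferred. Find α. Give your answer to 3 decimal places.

α ≈ 0.736

Set the two utilities equal: 17^α·158^(1−α) = 7^α·1867^(1−α).
(17/7)^α = (1867/158)^(1−α); take logs: α·ln(17/7) = (1−α)·ln(1867/158), i.e. α·0.887303 = (1−α)·2.469493.
Thus α·(3.356796) = 2.469493, so α = 2.469493/3.356796 ≈ 0.736.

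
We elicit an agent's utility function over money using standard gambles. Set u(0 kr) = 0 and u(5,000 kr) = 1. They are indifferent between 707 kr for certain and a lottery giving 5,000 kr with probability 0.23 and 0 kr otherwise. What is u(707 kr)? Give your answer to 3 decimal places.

The indifference gives u(707 kr) = 0.23·u(5,000 kr) + 0.77·u(0 kr) = 0.23·1 + 0.77·0 = 0.23.

0.230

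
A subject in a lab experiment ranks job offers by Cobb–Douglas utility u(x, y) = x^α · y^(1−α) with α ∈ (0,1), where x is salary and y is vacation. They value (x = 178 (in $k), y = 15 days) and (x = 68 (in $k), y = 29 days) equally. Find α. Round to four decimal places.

Set the two utilities equal: 178^α·15^(1−α) = 68^α·29^(1−α).
Taking logs: α·ln 178 + (1−α)·ln 15 = α·ln 68 + (1−α)·ln 29, i.e. α·0.9622758 = (1−α)·0.6592456.
So α/(1−α) = (0.6592456)/(0.9622758) = 0.6850901, and α = 0.6850901/1.6850901 ≈ 0.4066.

α ≈ 0.4066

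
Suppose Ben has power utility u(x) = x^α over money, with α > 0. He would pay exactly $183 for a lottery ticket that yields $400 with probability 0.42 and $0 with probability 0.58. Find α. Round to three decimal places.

α ≈ 1.109

The lottery's expected utility is 0.42·u(400) + 0.58·u(0) = 0.42·400^α (since u(0) = 0 for α > 0).
Indifference: 183^α = 0.42·400^α, so (183/400)^α = 0.42.
α = ln(0.42) / ln(183/400) = -0.867501/-0.781978 ≈ 1.109.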